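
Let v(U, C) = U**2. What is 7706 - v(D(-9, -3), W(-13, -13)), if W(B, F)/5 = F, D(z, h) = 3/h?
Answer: 7705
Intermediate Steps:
W(B, F) = 5*F
7706 - v(D(-9, -3), W(-13, -13)) = 7706 - (3/(-3))**2 = 7706 - (3*(-1/3))**2 = 7706 - 1*(-1)**2 = 7706 - 1*1 = 7706 - 1 = 7705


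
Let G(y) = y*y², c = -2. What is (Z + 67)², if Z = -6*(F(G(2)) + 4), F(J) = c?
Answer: 3025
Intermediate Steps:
G(y) = y³
F(J) = -2
Z = -12 (Z = -6*(-2 + 4) = -6*2 = -12)
(Z + 67)² = (-12 + 67)² = 55² = 3025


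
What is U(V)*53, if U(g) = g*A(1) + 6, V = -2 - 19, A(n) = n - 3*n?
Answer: 2544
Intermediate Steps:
A(n) = -2*n
V = -21
U(g) = 6 - 2*g (U(g) = g*(-2*1) + 6 = g*(-2) + 6 = -2*g + 6 = 6 - 2*g)
U(V)*53 = (6 - 2*(-21))*53 = (6 + 42)*53 = 48*53 = 2544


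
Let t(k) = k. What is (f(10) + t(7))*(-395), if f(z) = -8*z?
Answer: 28835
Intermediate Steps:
(f(10) + t(7))*(-395) = (-8*10 + 7)*(-395) = (-80 + 7)*(-395) = -73*(-395) = 28835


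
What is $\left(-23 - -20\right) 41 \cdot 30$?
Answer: $-3690$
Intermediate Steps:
$\left(-23 - -20\right) 41 \cdot 30 = \left(-23 + 20\right) 41 \cdot 30 = \left(-3\right) 41 \cdot 30 = \left(-123\right) 30 = -3690$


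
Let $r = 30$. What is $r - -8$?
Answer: $38$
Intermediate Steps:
$r - -8 = 30 - -8 = 30 + 8 = 38$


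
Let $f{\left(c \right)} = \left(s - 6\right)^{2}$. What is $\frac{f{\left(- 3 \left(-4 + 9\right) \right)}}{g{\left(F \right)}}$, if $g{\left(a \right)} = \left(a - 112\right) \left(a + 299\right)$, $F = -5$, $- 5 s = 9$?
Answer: $- \frac{13}{7350} \approx -0.0017687$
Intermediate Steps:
$s = - \frac{9}{5}$ ($s = \left(- \frac{1}{5}\right) 9 = - \frac{9}{5} \approx -1.8$)
$g{\left(a \right)} = \left(-112 + a\right) \left(299 + a\right)$
$f{\left(c \right)} = \frac{1521}{25}$ ($f{\left(c \right)} = \left(- \frac{9}{5} - 6\right)^{2} = \left(- \frac{39}{5}\right)^{2} = \frac{1521}{25}$)
$\frac{f{\left(- 3 \left(-4 + 9\right) \right)}}{g{\left(F \right)}} = \frac{1521}{25 \left(-33488 + \left(-5\right)^{2} + 187 \left(-5\right)\right)} = \frac{1521}{25 \left(-33488 + 25 - 935\right)} = \frac{1521}{25 \left(-34398\right)} = \frac{1521}{25} \left(- \frac{1}{34398}\right) = - \frac{13}{7350}$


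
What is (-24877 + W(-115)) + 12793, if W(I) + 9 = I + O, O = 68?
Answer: -12140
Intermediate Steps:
W(I) = 59 + I (W(I) = -9 + (I + 68) = -9 + (68 + I) = 59 + I)
(-24877 + W(-115)) + 12793 = (-24877 + (59 - 115)) + 12793 = (-24877 - 56) + 12793 = -24933 + 12793 = -12140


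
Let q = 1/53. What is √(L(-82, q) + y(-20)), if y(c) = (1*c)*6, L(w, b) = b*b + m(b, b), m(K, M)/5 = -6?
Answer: I*√421349/53 ≈ 12.247*I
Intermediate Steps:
m(K, M) = -30 (m(K, M) = 5*(-6) = -30)
q = 1/53 ≈ 0.018868
L(w, b) = -30 + b² (L(w, b) = b*b - 30 = b² - 30 = -30 + b²)
y(c) = 6*c (y(c) = c*6 = 6*c)
√(L(-82, q) + y(-20)) = √((-30 + (1/53)²) + 6*(-20)) = √((-30 + 1/2809) - 120) = √(-84269/2809 - 120) = √(-421349/2809) = I*√421349/53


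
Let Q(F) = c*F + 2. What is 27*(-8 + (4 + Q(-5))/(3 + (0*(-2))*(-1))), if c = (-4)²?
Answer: -882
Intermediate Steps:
c = 16
Q(F) = 2 + 16*F (Q(F) = 16*F + 2 = 2 + 16*F)
27*(-8 + (4 + Q(-5))/(3 + (0*(-2))*(-1))) = 27*(-8 + (4 + (2 + 16*(-5)))/(3 + (0*(-2))*(-1))) = 27*(-8 + (4 + (2 - 80))/(3 + 0*(-1))) = 27*(-8 + (4 - 78)/(3 + 0)) = 27*(-8 - 74/3) = 27*(-98/3) = -882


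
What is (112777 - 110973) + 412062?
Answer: 413866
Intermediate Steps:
(112777 - 110973) + 412062 = 1804 + 412062 = 413866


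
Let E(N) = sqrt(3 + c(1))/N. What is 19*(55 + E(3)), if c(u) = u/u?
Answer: 3173/3 ≈ 1057.7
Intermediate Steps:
c(u) = 1
E(N) = 2/N (E(N) = sqrt(3 + 1)/N = sqrt(4)/N = 2/N)
19*(55 + E(3)) = 19*(55 + 2/3) = 19*(167/3) = 3173/3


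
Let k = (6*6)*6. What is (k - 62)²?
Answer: 23716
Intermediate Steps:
k = 216 (k = 36*6 = 216)
(k - 62)² = (216 - 62)² = 154² = 23716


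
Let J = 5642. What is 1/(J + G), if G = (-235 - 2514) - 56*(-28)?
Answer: 1/4461 ≈ 0.00022416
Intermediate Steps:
G = -1181 (G = -2749 + 1568 = -1181)
1/(J + G) = 1/(5642 - 1181) = 1/4461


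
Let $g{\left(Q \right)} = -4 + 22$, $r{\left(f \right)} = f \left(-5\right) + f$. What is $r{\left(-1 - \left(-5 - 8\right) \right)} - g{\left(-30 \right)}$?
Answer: $-66$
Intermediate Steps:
$r{\left(f \right)} = - 4 f$ ($r{\left(f \right)} = - 5 f + f = - 4 f$)
$g{\left(Q \right)} = 18$
$r{\left(-1 - \left(-5 - 8\right) \right)} - g{\left(-30 \right)} = - 4 \left(-1 - \left(-5 - 8\right)\right) - 18 = - 4 \left(-1 - -13\right) - 18 = - 4 \left(-1 + 13\right) - 18 = \left(-4\right) 12 - 18 = -48 - 18 = -66$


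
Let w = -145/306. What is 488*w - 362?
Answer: -90766/153 ≈ -593.24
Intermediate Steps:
w = -145/306 (w = -145*1/306 = -145/306 ≈ -0.47386)
488*w - 362 = 488*(-145/306) - 362 = -35380/153 - 362 = -90766/153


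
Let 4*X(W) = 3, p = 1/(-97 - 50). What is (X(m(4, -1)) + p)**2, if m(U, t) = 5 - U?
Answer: 190969/345744 ≈ 0.55234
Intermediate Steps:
p = -1/147 (p = 1/(-147) = -1/147 ≈ -0.0068027)
X(W) = 3/4 (X(W) = (1/4)*3 = 3/4)
(X(m(4, -1)) + p)**2 = (3/4 - 1/147)**2 = (437/588)**2 = 190969/345744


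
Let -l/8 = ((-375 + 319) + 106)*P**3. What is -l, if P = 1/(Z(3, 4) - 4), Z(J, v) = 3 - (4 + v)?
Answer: -400/729 ≈ -0.54870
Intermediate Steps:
Z(J, v) = -1 - v (Z(J, v) = 3 + (-4 - v) = -1 - v)
P = -1/9 (P = 1/((-1 - 1*4) - 4) = 1/((-1 - 4) - 4) = 1/(-5 - 4) = 1/(-9) = -1/9 ≈ -0.11111)
l = 400/729 (l = -8*((-375 + 319) + 106)*(-1/9)**3 = -8*(-56 + 106)*(-1)/729 = -400*(-1)/729 = -8*(-50/729) = 400/729 ≈ 0.54870)
-l = -1*400/729 = -400/729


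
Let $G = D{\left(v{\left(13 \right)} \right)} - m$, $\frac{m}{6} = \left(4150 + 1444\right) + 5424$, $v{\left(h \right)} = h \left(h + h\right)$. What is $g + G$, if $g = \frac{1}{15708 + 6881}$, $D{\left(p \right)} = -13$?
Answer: $- \frac{1493607268}{22589} \approx -66121.0$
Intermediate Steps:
$v{\left(h \right)} = 2 h^{2}$ ($v{\left(h \right)} = h 2 h = 2 h^{2}$)
$m = 66108$ ($m = 6 \left(\left(4150 + 1444\right) + 5424\right) = 6 \left(5594 + 5424\right) = 6 \cdot 11018 = 66108$)
$G = -66121$ ($G = -13 - 66108 = -66121$)
$g = \frac{1}{22589} \approx 4.4269 \cdot 10^{-5}$
$g + G = \frac{1}{22589} - 66121 = - \frac{1493607268}{22589}$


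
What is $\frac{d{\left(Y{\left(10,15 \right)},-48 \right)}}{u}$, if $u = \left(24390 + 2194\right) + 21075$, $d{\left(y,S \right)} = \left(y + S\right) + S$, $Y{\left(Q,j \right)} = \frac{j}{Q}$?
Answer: $- \frac{189}{95318} \approx -0.0019828$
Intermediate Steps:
$d{\left(y,S \right)} = y + 2 S$ ($d{\left(y,S \right)} = \left(S + y\right) + S = y + 2 S$)
$u = 47659$ ($u = 26584 + 21075 = 47659$)
$\frac{d{\left(Y{\left(10,15 \right)},-48 \right)}}{u} = \frac{\frac{15}{10} + 2 \left(-48\right)}{47659} = \left(15 \cdot \frac{1}{10} - 96\right) \frac{1}{47659} = \left(\frac{3}{2} - 96\right) \frac{1}{47659} = \left(- \frac{189}{2}\right) \frac{1}{47659} = - \frac{189}{95318}$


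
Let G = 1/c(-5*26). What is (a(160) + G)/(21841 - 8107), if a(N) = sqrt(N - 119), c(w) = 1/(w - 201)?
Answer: -331/13734 + sqrt(41)/13734 ≈ -0.023635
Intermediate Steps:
c(w) = 1/(-201 + w)
a(N) = sqrt(-119 + N)
G = -331 (G = 1/(1/(-201 - 5*26)) = 1/(1/(-201 - 130)) = 1/(1/(-331)) = 1/(-1/331) = -331)
(a(160) + G)/(21841 - 8107) = (sqrt(-119 + 160) - 331)/(21841 - 8107) = (sqrt(41) - 331)/13734 = (-331 + sqrt(41))*(1/13734) = -331/13734 + sqrt(41)/13734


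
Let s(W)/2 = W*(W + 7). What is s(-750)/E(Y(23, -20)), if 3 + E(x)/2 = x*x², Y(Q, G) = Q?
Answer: 278625/6082 ≈ 45.811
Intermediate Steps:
s(W) = 2*W*(7 + W) (s(W) = 2*(W*(W + 7)) = 2*(W*(7 + W)) = 2*W*(7 + W))
E(x) = -6 + 2*x³ (E(x) = -6 + 2*(x*x²) = -6 + 2*x³)
s(-750)/E(Y(23, -20)) = (2*(-750)*(7 - 750))/(-6 + 2*23³) = (2*(-750)*(-743))/(-6 + 2*12167) = 1114500/(-6 + 24334) = 1114500/24328 = 1114500*(1/24328) = 278625/6082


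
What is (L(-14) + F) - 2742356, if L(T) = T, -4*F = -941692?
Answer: -2506947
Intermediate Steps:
F = 235423 (F = -¼*(-941692) = 235423)
(L(-14) + F) - 2742356 = (-14 + 235423) - 2742356 = 235409 - 2742356 = -2506947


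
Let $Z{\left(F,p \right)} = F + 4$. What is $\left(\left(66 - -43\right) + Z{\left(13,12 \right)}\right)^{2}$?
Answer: $15876$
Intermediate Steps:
$Z{\left(F,p \right)} = 4 + F$
$\left(\left(66 - -43\right) + Z{\left(13,12 \right)}\right)^{2} = \left(\left(66 - -43\right) + \left(4 + 13\right)\right)^{2} = \left(\left(66 + 43\right) + 17\right)^{2} = \left(109 + 17\right)^{2} = 126^{2} = 15876$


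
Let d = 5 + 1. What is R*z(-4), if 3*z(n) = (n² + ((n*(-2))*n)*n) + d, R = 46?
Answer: 2300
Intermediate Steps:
d = 6
z(n) = 2 - 2*n³/3 + n²/3 (z(n) = ((n² + ((n*(-2))*n)*n) + 6)/3 = ((n² + ((-2*n)*n)*n) + 6)/3 = ((n² + (-2*n²)*n) + 6)/3 = ((n² - 2*n³) + 6)/3 = (6 + n² - 2*n³)/3 = 2 - 2*n³/3 + n²/3)
R*z(-4) = 46*(2 - ⅔*(-4)³ + (⅓)*(-4)²) = 46*(2 - ⅔*(-64) + (⅓)*16) = 46*(2 + 128/3 + 16/3) = 46*50 = 2300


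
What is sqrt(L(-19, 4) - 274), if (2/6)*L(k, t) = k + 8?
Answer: I*sqrt(307) ≈ 17.521*I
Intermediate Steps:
L(k, t) = 24 + 3*k (L(k, t) = 3*(k + 8) = 3*(8 + k) = 24 + 3*k)
sqrt(L(-19, 4) - 274) = sqrt((24 + 3*(-19)) - 274) = sqrt((24 - 57) - 274) = sqrt(-33 - 274) = sqrt(-307) = I*sqrt(307)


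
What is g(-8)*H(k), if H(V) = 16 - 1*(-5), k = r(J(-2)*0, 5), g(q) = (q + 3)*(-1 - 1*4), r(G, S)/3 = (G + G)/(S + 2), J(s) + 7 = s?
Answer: 525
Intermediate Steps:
J(s) = -7 + s
r(G, S) = 6*G/(2 + S) (r(G, S) = 3*((G + G)/(S + 2)) = 3*((2*G)/(2 + S)) = 3*(2*G/(2 + S)) = 6*G/(2 + S))
g(q) = -15 - 5*q (g(q) = (3 + q)*(-1 - 4) = (3 + q)*(-5) = -15 - 5*q)
k = 0 (k = 6*((-7 - 2)*0)/(2 + 5) = 6*(-9*0)/7 = 6*0*(⅐) = 0)
H(V) = 21 (H(V) = 16 + 5 = 21)
g(-8)*H(k) = (-15 - 5*(-8))*21 = (-15 + 40)*21 = 25*21 = 525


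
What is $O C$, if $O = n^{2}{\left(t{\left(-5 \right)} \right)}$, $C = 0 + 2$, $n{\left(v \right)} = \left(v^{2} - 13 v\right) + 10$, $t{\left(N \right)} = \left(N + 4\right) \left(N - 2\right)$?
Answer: $2048$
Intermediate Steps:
$t{\left(N \right)} = \left(-2 + N\right) \left(4 + N\right)$ ($t{\left(N \right)} = \left(4 + N\right) \left(-2 + N\right) = \left(-2 + N\right) \left(4 + N\right)$)
$n{\left(v \right)} = 10 + v^{2} - 13 v$
$C = 2$
$O = 1024$ ($O = \left(10 + \left(-8 + \left(-5\right)^{2} + 2 \left(-5\right)\right)^{2} - 13 \left(-8 + \left(-5\right)^{2} + 2 \left(-5\right)\right)\right)^{2} = \left(10 + \left(-8 + 25 - 10\right)^{2} - 13 \left(-8 + 25 - 10\right)\right)^{2} = \left(10 + 7^{2} - 91\right)^{2} = \left(10 + 49 - 91\right)^{2} = \left(-32\right)^{2} = 1024$)
$O C = 1024 \cdot 2 = 2048$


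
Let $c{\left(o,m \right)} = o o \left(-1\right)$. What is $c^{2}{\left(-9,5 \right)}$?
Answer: $6561$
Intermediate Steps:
$c{\left(o,m \right)} = - o^{2}$ ($c{\left(o,m \right)} = o \left(- o\right) = - o^{2}$)
$c^{2}{\left(-9,5 \right)} = \left(- \left(-9\right)^{2}\right)^{2} = \left(\left(-1\right) 81\right)^{2} = \left(-81\right)^{2} = 6561$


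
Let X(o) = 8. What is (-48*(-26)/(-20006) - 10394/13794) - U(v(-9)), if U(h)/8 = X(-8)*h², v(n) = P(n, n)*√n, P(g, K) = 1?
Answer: 39682348697/68990691 ≈ 575.18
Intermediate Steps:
v(n) = √n (v(n) = 1*√n = √n)
U(h) = 64*h² (U(h) = 8*(8*h²) = 64*h²)
(-48*(-26)/(-20006) - 10394/13794) - U(v(-9)) = (-48*(-26)/(-20006) - 10394/13794) - 64*(√(-9))² = (1248*(-1/20006) - 10394*1/13794) - 64*(3*I)² = (-624/10003 - 5197/6897) - 64*(-9) = -56289319/68990691 - 1*(-576) = -56289319/68990691 + 576 = 39682348697/68990691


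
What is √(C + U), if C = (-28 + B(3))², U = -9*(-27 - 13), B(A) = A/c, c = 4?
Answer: √17641/4 ≈ 33.205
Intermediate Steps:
B(A) = A/4
U = 360 (U = -9*(-40) = 360)
C = 11881/16 (C = (-28 + (¼)*3)² = (-28 + ¾)² = (-109/4)² = 11881/16 ≈ 742.56)
√(C + U) = √(11881/16 + 360) = √(17641/16) = √17641/4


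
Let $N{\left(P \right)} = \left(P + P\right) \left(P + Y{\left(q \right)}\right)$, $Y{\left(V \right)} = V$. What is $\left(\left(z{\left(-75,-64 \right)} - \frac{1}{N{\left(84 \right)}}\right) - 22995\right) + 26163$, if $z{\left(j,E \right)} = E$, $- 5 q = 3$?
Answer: $\frac{217453819}{70056} \approx 3104.0$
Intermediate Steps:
$q = - \frac{3}{5}$ ($q = \left(- \frac{1}{5}\right) 3 = - \frac{3}{5} \approx -0.6$)
$N{\left(P \right)} = 2 P \left(- \frac{3}{5} + P\right)$ ($N{\left(P \right)} = \left(P + P\right) \left(P - \frac{3}{5}\right) = 2 P \left(- \frac{3}{5} + P\right)$)
$\left(\left(z{\left(-75,-64 \right)} - \frac{1}{N{\left(84 \right)}}\right) - 22995\right) + 26163 = \left(\left(-64 - \frac{1}{\frac{2}{5} \cdot 84 \left(-3 + 5 \cdot 84\right)}\right) - 22995\right) + 26163 = \left(\left(-64 - \frac{1}{\frac{2}{5} \cdot 84 \left(-3 + 420\right)}\right) - 22995\right) + 26163 = \left(\left(-64 - \frac{1}{\frac{2}{5} \cdot 84 \cdot 417}\right) - 22995\right) + 26163 = \left(\left(-64 - \frac{1}{\frac{70056}{5}}\right) - 22995\right) + 26163 = \left(\left(-64 - \frac{5}{70056}\right) - 22995\right) + 26163 = \left(- \frac{4483589}{70056} - 22995\right) + 26163 = - \frac{1615421309}{70056} + 26163 = \frac{217453819}{70056}$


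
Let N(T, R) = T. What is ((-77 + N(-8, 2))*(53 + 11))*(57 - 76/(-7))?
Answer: -2584000/7 ≈ -3.6914e+5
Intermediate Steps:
((-77 + N(-8, 2))*(53 + 11))*(57 - 76/(-7)) = ((-77 - 8)*(53 + 11))*(57 - 76/(-7)) = (-85*64)*(57 - 76*(-⅐)) = -5440*(57 + 76/7) = -5440*475/7 = -2584000/7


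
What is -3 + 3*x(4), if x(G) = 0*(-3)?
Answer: -3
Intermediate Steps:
x(G) = 0
-3 + 3*x(4) = -3 + 3*0 = -3 + 0 = -3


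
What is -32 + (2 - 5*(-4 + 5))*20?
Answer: -92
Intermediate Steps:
-32 + (2 - 5*(-4 + 5))*20 = -32 + (2 - 5*1)*20 = -32 + (2 - 5)*20 = -32 - 3*20 = -32 - 60 = -92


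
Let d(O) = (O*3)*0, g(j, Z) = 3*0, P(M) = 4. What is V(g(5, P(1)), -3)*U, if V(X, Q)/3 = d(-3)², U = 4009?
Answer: 0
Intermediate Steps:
g(j, Z) = 0
d(O) = 0 (d(O) = (3*O)*0 = 0)
V(X, Q) = 0 (V(X, Q) = 3*0² = 3*0 = 0)
V(g(5, P(1)), -3)*U = 0*4009 = 0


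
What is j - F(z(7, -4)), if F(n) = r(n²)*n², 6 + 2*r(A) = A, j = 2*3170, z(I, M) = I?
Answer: 10573/2 ≈ 5286.5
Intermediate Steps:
j = 6340
r(A) = -3 + A/2
F(n) = n²*(-3 + n²/2) (F(n) = (-3 + n²/2)*n² = n²*(-3 + n²/2))
j - F(z(7, -4)) = 6340 - 7²*(-6 + 7²)/2 = 6340 - 49*(-6 + 49)/2 = 6340 - 49*43/2 = 6340 - 1*2107/2 = 6340 - 2107/2 = 10573/2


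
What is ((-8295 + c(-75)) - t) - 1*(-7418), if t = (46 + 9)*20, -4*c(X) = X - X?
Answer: -1977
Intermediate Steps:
c(X) = 0 (c(X) = -(X - X)/4 = -¼*0 = 0)
t = 1100 (t = 55*20 = 1100)
((-8295 + c(-75)) - t) - 1*(-7418) = ((-8295 + 0) - 1*1100) - 1*(-7418) = (-8295 - 1100) + 7418 = -9395 + 7418 = -1977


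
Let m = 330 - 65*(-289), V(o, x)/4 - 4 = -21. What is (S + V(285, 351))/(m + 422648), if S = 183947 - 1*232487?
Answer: -6944/63109 ≈ -0.11003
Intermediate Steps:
S = -48540 (S = 183947 - 232487 = -48540)
V(o, x) = -68 (V(o, x) = 16 + 4*(-21) = 16 - 84 = -68)
m = 19115 (m = 330 + 18785 = 19115)
(S + V(285, 351))/(m + 422648) = (-48540 - 68)/(19115 + 422648) = -48608/441763 = -48608*1/441763 = -6944/63109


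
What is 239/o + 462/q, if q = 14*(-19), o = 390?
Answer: -8329/7410 ≈ -1.1240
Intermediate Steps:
q = -266
239/o + 462/q = 239/390 + 462/(-266) = 239*(1/390) + 462*(-1/266) = 239/390 - 33/19 = -8329/7410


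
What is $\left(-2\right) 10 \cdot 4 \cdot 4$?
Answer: $-320$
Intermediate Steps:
$\left(-2\right) 10 \cdot 4 \cdot 4 = \left(-20\right) 16 = -320$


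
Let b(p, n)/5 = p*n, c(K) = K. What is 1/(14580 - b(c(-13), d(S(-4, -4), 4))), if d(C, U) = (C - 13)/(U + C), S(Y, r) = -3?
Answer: 1/13540 ≈ 7.3855e-5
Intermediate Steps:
d(C, U) = (-13 + C)/(C + U)
b(p, n) = 5*n*p (b(p, n) = 5*(p*n) = 5*(n*p) = 5*n*p)
1/(14580 - b(c(-13), d(S(-4, -4), 4))) = 1/(14580 - 5*(-13 - 3)/(-3 + 4)*(-13)) = 1/(14580 - 5*-16/1*(-13)) = 1/(14580 - 5*1*(-16)*(-13)) = 1/(14580 - 5*(-16)*(-13)) = 1/(14580 - 1*1040) = 1/(14580 - 1040) = 1/13540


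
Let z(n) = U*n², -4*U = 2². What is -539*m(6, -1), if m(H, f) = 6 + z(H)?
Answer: 16170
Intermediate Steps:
U = -1 (U = -¼*2² = -¼*4 = -1)
z(n) = -n²
m(H, f) = 6 - H²
-539*m(6, -1) = -539*(6 - 1*6²) = -539*(6 - 1*36) = -539*(6 - 36) = -539*(-30) = 16170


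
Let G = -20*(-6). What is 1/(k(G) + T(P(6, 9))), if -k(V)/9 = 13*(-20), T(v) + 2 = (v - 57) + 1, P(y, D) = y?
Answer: 1/2288 ≈ 0.00043706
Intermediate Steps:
T(v) = -58 + v (T(v) = -2 + ((v - 57) + 1) = -2 + ((-57 + v) + 1) = -2 + (-56 + v) = -58 + v)
G = 120
k(V) = 2340 (k(V) = -117*(-20) = -9*(-260) = 2340)
1/(k(G) + T(P(6, 9))) = 1/(2340 + (-58 + 6)) = 1/(2340 - 52) = 1/2288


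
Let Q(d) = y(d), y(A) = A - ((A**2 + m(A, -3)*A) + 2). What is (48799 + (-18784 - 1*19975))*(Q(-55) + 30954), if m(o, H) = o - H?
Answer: 251120480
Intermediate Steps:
y(A) = -2 + A - A**2 - A*(3 + A) (y(A) = A - ((A**2 + (A - 1*(-3))*A) + 2) = A - ((A**2 + (A + 3)*A) + 2) = A - ((A**2 + (3 + A)*A) + 2) = A - ((A**2 + A*(3 + A)) + 2) = A - (2 + A**2 + A*(3 + A)) = A + (-2 - A**2 - A*(3 + A)) = -2 + A - A**2 - A*(3 + A))
Q(d) = -2 - 2*d - 2*d**2
(48799 + (-18784 - 1*19975))*(Q(-55) + 30954) = (48799 + (-18784 - 1*19975))*((-2 - 2*(-55) - 2*(-55)**2) + 30954) = (48799 + (-18784 - 19975))*((-2 + 110 - 2*3025) + 30954) = (48799 - 38759)*((-2 + 110 - 6050) + 30954) = 10040*(-5942 + 30954) = 10040*25012 = 251120480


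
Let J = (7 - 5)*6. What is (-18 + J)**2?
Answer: 36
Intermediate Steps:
J = 12 (J = 2*6 = 12)
(-18 + J)**2 = (-18 + 12)**2 = (-6)**2 = 36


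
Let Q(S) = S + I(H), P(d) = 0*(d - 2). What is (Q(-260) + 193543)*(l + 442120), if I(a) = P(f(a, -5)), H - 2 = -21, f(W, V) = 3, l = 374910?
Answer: 157918009490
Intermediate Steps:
P(d) = 0 (P(d) = 0*(-2 + d) = 0)
H = -19 (H = 2 - 21 = -19)
I(a) = 0
Q(S) = S (Q(S) = S + 0 = S)
(Q(-260) + 193543)*(l + 442120) = (-260 + 193543)*(374910 + 442120) = 193283*817030 = 157918009490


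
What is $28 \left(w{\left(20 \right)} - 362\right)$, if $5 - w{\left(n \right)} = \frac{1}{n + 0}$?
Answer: $- \frac{49987}{5} \approx -9997.4$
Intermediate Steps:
$w{\left(n \right)} = 5 - \frac{1}{n}$ ($w{\left(n \right)} = 5 - \frac{1}{n + 0} = 5 - \frac{1}{n}$)
$28 \left(w{\left(20 \right)} - 362\right) = 28 \left(\left(5 - \frac{1}{20}\right) - 362\right) = 28 \left(\frac{99}{20} - 362\right) = 28 \left(- \frac{7141}{20}\right) = - \frac{49987}{5}$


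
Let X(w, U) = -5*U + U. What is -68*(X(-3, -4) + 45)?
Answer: -4148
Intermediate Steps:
X(w, U) = -4*U
-68*(X(-3, -4) + 45) = -68*(-4*(-4) + 45) = -68*(16 + 45) = -68*61 = -4148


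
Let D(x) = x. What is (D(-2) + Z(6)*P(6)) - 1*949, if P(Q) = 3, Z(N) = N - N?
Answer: -951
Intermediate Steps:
Z(N) = 0
(D(-2) + Z(6)*P(6)) - 1*949 = (-2 + 0*3) - 1*949 = (-2 + 0) - 949 = -2 - 949 = -951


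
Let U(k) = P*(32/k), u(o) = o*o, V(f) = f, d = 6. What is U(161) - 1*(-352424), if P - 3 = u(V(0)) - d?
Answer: 56740168/161 ≈ 3.5242e+5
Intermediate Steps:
u(o) = o²
P = -3 (P = 3 + (0² - 1*6) = 3 + (0 - 6) = 3 - 6 = -3)
U(k) = -96/k
U(161) - 1*(-352424) = -96/161 - 1*(-352424) = -96*1/161 + 352424 = -96/161 + 352424 = 56740168/161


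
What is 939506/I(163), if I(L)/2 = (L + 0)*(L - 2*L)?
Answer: -469753/26569 ≈ -17.680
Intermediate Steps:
I(L) = -2*L² (I(L) = 2*((L + 0)*(L - 2*L)) = 2*(L*(-L)) = 2*(-L²) = -2*L²)
939506/I(163) = 939506/((-2*163²)) = 939506/((-2*26569)) = 939506/(-53138) = 939506*(-1/53138) = -469753/26569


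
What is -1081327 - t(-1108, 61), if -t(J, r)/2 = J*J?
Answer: 1374001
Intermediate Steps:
t(J, r) = -2*J² (t(J, r) = -2*J*J = -2*J²)
-1081327 - t(-1108, 61) = -1081327 - (-2)*(-1108)² = -1081327 - (-2)*1227664 = -1081327 - 1*(-2455328) = -1081327 + 2455328 = 1374001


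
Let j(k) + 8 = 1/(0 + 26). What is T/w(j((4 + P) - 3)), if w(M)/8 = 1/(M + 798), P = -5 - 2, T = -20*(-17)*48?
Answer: 20951820/13 ≈ 1.6117e+6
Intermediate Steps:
T = 16320 (T = 340*48 = 16320)
P = -7
j(k) = -207/26 (j(k) = -8 + 1/(0 + 26) = -8 + 1/26 = -207/26)
w(M) = 8/(798 + M) (w(M) = 8/(M + 798) = 8/(798 + M))
T/w(j((4 + P) - 3)) = 16320/((8/(798 - 207/26))) = 16320/((8/(20541/26))) = 16320/((8*(26/20541))) = 16320/(208/20541) = 16320*(20541/208) = 20951820/13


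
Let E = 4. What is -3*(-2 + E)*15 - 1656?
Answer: -1746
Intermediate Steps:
-3*(-2 + E)*15 - 1656 = -3*(-2 + 4)*15 - 1656 = -3*2*15 - 1656 = -6*15 - 1656 = -90 - 1656 = -1746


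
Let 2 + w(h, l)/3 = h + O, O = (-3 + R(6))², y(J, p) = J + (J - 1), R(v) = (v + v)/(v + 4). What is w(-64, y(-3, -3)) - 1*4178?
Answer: -109157/25 ≈ -4366.3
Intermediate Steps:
R(v) = 2*v/(4 + v) (R(v) = (2*v)/(4 + v) = 2*v/(4 + v))
y(J, p) = -1 + 2*J (y(J, p) = J + (-1 + J) = -1 + 2*J)
O = 81/25 (O = (-3 + 2*6/(4 + 6))² = (-3 + 2*6/10)² = (-3 + 2*6*(⅒))² = (-3 + 6/5)² = (-9/5)² = 81/25 ≈ 3.2400)
w(h, l) = 93/25 + 3*h (w(h, l) = -6 + 3*(h + 81/25) = -6 + 3*(81/25 + h) = -6 + (243/25 + 3*h) = 93/25 + 3*h)
w(-64, y(-3, -3)) - 1*4178 = (93/25 + 3*(-64)) - 1*4178 = (93/25 - 192) - 4178 = -4707/25 - 4178 = -109157/25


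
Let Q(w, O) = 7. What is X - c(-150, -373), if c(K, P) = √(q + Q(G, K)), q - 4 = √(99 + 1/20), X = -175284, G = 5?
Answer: -175284 - √(1100 + 10*√9905)/10 ≈ -1.7529e+5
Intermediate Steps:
q = 4 + √9905/10 (q = 4 + √(99 + 1/20) = 4 + √(1981/20) = 4 + √9905/10 ≈ 13.952)
c(K, P) = √(11 + √9905/10) (c(K, P) = √((4 + √9905/10) + 7) = √(11 + √9905/10))
X - c(-150, -373) = -175284 - √(1100 + 10*√9905)/10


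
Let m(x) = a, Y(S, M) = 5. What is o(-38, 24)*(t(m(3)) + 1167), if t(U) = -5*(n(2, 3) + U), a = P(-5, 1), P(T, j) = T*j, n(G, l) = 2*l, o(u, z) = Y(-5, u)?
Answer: 5810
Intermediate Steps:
o(u, z) = 5
a = -5 (a = -5*1 = -5)
m(x) = -5
t(U) = -30 - 5*U (t(U) = -5*(2*3 + U) = -5*(6 + U) = -30 - 5*U)
o(-38, 24)*(t(m(3)) + 1167) = 5*((-30 - 5*(-5)) + 1167) = 5*((-30 + 25) + 1167) = 5*(-5 + 1167) = 5*1162 = 5810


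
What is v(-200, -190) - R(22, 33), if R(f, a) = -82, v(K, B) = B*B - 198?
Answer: 35984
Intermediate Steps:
v(K, B) = -198 + B**2 (v(K, B) = B**2 - 198 = -198 + B**2)
v(-200, -190) - R(22, 33) = (-198 + (-190)**2) - 1*(-82) = (-198 + 36100) + 82 = 35902 + 82 = 35984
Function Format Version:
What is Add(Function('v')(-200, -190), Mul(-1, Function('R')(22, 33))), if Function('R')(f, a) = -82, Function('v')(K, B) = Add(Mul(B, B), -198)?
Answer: 35984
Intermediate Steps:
Function('v')(K, B) = Add(-198, Pow(B, 2)) (Function('v')(K, B) = Add(Pow(B, 2), -198) = Add(-198, Pow(B, 2)))
Add(Function('v')(-200, -190), Mul(-1, Function('R')(22, 33))) = Add(Add(-198, Pow(-190, 2)), Mul(-1, -82)) = Add(Add(-198, 36100), 82) = Add(35902, 82) = 35984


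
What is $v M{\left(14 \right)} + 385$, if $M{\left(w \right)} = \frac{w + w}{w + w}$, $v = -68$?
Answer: $317$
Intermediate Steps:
$M{\left(w \right)} = 1$ ($M{\left(w \right)} = \frac{2 w}{2 w} = 2 w \frac{1}{2 w} = 1$)
$v M{\left(14 \right)} + 385 = \left(-68\right) 1 + 385 = -68 + 385 = 317$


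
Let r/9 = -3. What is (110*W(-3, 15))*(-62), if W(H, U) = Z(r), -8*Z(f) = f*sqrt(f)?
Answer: -138105*I*sqrt(3)/2 ≈ -1.196e+5*I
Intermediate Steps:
r = -27 (r = 9*(-3) = -27)
Z(f) = -f**(3/2)/8 (Z(f) = -f*sqrt(f)/8 = -f**(3/2)/8)
W(H, U) = 81*I*sqrt(3)/8 (W(H, U) = -(-81)*I*sqrt(3)/8 = 81*I*sqrt(3)/8)
(110*W(-3, 15))*(-62) = (110*(81*I*sqrt(3)/8))*(-62) = (4455*I*sqrt(3)/4)*(-62) = -138105*I*sqrt(3)/2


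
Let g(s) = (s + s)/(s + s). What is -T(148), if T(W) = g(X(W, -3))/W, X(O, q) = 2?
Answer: -1/148 ≈ -0.0067568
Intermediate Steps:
g(s) = 1 (g(s) = (2*s)/((2*s)) = (2*s)*(1/(2*s)) = 1)
T(W) = 1/W
-T(148) = -1/148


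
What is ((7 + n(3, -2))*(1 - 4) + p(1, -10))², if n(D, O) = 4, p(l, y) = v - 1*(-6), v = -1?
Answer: 784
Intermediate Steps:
p(l, y) = 5 (p(l, y) = -1 - 1*(-6) = -1 + 6 = 5)
((7 + n(3, -2))*(1 - 4) + p(1, -10))² = ((7 + 4)*(1 - 4) + 5)² = (11*(-3) + 5)² = (-33 + 5)² = (-28)² = 784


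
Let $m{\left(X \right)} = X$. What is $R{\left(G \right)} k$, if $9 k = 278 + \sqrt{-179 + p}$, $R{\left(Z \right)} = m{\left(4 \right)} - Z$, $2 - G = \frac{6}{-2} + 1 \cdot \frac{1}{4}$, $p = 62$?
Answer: $- \frac{139}{6} - \frac{i \sqrt{13}}{4} \approx -23.167 - 0.90139 i$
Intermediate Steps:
$G = \frac{19}{4}$ ($G = 2 - \left(\frac{6}{-2} + 1 \cdot \frac{1}{4}\right) = 2 - \left(6 \left(- \frac{1}{2}\right) + 1 \cdot \frac{1}{4}\right) = 2 - \left(-3 + \frac{1}{4}\right) = 2 - - \frac{11}{4} = 2 + \frac{11}{4} = \frac{19}{4} \approx 4.75$)
$R{\left(Z \right)} = 4 - Z$
$k = \frac{278}{9} + \frac{i \sqrt{13}}{3}$ ($k = \frac{278 + \sqrt{-179 + 62}}{9} = \frac{278 + \sqrt{-117}}{9} = \frac{278 + 3 i \sqrt{13}}{9} = \frac{278}{9} + \frac{i \sqrt{13}}{3} \approx 30.889 + 1.2019 i$)
$R{\left(G \right)} k = \left(4 - \frac{19}{4}\right) \left(\frac{278}{9} + \frac{i \sqrt{13}}{3}\right) = - \frac{3 \left(\frac{278}{9} + \frac{i \sqrt{13}}{3}\right)}{4} = - \frac{139}{6} - \frac{i \sqrt{13}}{4}$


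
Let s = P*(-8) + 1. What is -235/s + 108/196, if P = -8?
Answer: -1952/637 ≈ -3.0644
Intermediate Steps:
s = 65 (s = -8*(-8) + 1 = 64 + 1 = 65)
-235/s + 108/196 = -235/65 + 108/196 = -235*1/65 + 108*(1/196) = -47/13 + 27/49 = -1952/637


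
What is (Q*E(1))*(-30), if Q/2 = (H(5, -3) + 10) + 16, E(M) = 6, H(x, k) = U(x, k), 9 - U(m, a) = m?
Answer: -10800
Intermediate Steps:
U(m, a) = 9 - m
H(x, k) = 9 - x
Q = 60 (Q = 2*(((9 - 1*5) + 10) + 16) = 2*(((9 - 5) + 10) + 16) = 2*((4 + 10) + 16) = 2*(14 + 16) = 2*30 = 60)
(Q*E(1))*(-30) = (60*6)*(-30) = 360*(-30) = -10800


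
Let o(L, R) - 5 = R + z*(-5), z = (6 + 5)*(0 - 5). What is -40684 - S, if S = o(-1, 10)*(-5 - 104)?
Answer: -9074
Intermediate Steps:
z = -55 (z = 11*(-5) = -55)
o(L, R) = 280 + R (o(L, R) = 5 + (R - 55*(-5)) = 5 + (R + 275) = 5 + (275 + R) = 280 + R)
S = -31610 (S = (280 + 10)*(-5 - 104) = 290*(-109) = -31610)
-40684 - S = -40684 - 1*(-31610) = -40684 + 31610 = -9074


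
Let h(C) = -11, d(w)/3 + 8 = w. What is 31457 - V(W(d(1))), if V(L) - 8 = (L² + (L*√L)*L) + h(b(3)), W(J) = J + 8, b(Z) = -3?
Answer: 31291 - 169*I*√13 ≈ 31291.0 - 609.34*I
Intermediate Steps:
d(w) = -24 + 3*w
W(J) = 8 + J
V(L) = -3 + L² + L^(5/2) (V(L) = 8 + ((L² + (L*√L)*L) - 11) = 8 + ((L² + L^(3/2)*L) - 11) = 8 + ((L² + L^(5/2)) - 11) = 8 + (-11 + L² + L^(5/2)) = -3 + L² + L^(5/2))
31457 - V(W(d(1))) = 31457 - (-3 + (8 + (-24 + 3*1))² + (8 + (-24 + 3*1))^(5/2)) = 31457 - (-3 + (8 + (-24 + 3))² + (8 + (-24 + 3))^(5/2)) = 31457 - (-3 + (8 - 21)² + (8 - 21)^(5/2)) = 31457 - (-3 + (-13)² + (-13)^(5/2)) = 31457 - (-3 + 169 + 169*I*√13) = 31457 - (166 + 169*I*√13) = 31457 + (-166 - 169*I*√13) = 31291 - 169*I*√13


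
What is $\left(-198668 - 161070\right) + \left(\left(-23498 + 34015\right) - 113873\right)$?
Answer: $-463094$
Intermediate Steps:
$\left(-198668 - 161070\right) + \left(\left(-23498 + 34015\right) - 113873\right) = -359738 + \left(10517 - 113873\right) = -359738 - 103356 = -463094$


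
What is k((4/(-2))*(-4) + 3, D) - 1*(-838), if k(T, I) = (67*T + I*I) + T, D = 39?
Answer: 3107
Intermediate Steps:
k(T, I) = I² + 68*T (k(T, I) = (67*T + I²) + T = (I² + 67*T) + T = I² + 68*T)
k((4/(-2))*(-4) + 3, D) - 1*(-838) = (39² + 68*((4/(-2))*(-4) + 3)) - 1*(-838) = (1521 + 68*((4*(-½))*(-4) + 3)) + 838 = (1521 + 68*(-2*(-4) + 3)) + 838 = (1521 + 68*(8 + 3)) + 838 = (1521 + 68*11) + 838 = (1521 + 748) + 838 = 2269 + 838 = 3107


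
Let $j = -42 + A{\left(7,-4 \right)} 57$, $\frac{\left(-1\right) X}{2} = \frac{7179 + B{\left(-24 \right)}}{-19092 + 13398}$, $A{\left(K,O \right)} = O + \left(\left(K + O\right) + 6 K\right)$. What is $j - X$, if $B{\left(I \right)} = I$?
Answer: $\frac{2175570}{949} \approx 2292.5$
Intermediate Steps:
$A{\left(K,O \right)} = 2 O + 7 K$ ($A{\left(K,O \right)} = O + \left(O + 7 K\right) = 2 O + 7 K$)
$X = \frac{2385}{949}$ ($X = - 2 \frac{7179 - 24}{-19092 + 13398} = - 2 \frac{7155}{-5694} = - 2 \cdot 7155 \left(- \frac{1}{5694}\right) = \left(-2\right) \left(- \frac{2385}{1898}\right) = \frac{2385}{949} \approx 2.5132$)
$j = 2295$ ($j = -42 + \left(2 \left(-4\right) + 7 \cdot 7\right) 57 = -42 + \left(-8 + 49\right) 57 = -42 + 41 \cdot 57 = -42 + 2337 = 2295$)
$j - X = 2295 - \frac{2385}{949} = \frac{2175570}{949}$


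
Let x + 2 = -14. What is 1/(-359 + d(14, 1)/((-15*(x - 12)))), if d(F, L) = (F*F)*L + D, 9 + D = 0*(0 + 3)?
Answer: -420/150593 ≈ -0.0027890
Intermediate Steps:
x = -16 (x = -2 - 14 = -16)
D = -9 (D = -9 + 0*(0 + 3) = -9 + 0*3 = -9 + 0 = -9)
d(F, L) = -9 + L*F² (d(F, L) = (F*F)*L - 9 = F²*L - 9 = L*F² - 9 = -9 + L*F²)
1/(-359 + d(14, 1)/((-15*(x - 12)))) = 1/(-359 + (-9 + 1*14²)/((-15*(-16 - 12)))) = 1/(-359 + (-9 + 1*196)/((-15*(-28)))) = 1/(-359 + (-9 + 196)/420) = 1/(-359 + 187*(1/420)) = 1/(-359 + 187/420) = 1/(-150593/420) = -420/150593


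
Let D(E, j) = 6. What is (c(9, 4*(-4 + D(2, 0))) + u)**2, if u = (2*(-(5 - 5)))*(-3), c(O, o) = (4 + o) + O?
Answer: 441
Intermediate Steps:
c(O, o) = 4 + O + o
u = 0 (u = (2*(-1*0))*(-3) = (2*0)*(-3) = 0*(-3) = 0)
(c(9, 4*(-4 + D(2, 0))) + u)**2 = ((4 + 9 + 4*(-4 + 6)) + 0)**2 = ((4 + 9 + 4*2) + 0)**2 = ((4 + 9 + 8) + 0)**2 = (21 + 0)**2 = 21**2 = 441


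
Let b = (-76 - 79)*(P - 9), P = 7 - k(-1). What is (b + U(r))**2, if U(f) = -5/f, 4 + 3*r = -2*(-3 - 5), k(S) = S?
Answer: 378225/16 ≈ 23639.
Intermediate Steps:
P = 8 (P = 7 - 1*(-1) = 7 + 1 = 8)
r = 4 (r = -4/3 + (-2*(-3 - 5))/3 = -4/3 + (-2*(-8))/3 = -4/3 + (1/3)*16 = -4/3 + 16/3 = 4)
b = 155 (b = (-76 - 79)*(8 - 9) = -155*(-1) = 155)
(b + U(r))**2 = (155 - 5/4)**2 = (615/4)**2 = 378225/16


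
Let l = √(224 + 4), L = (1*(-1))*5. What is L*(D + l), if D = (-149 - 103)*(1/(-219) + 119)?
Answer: 10945200/73 - 10*√57 ≈ 1.4986e+5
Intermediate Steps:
L = -5 (L = -1*5 = -5)
l = 2*√57 (l = √228 = 2*√57 ≈ 15.100)
D = -2189040/73 (D = -252*(-1/219 + 119) = -252*26060/219 = -2189040/73 ≈ -29987.)
L*(D + l) = -5*(-2189040/73 + 2*√57) = 10945200/73 - 10*√57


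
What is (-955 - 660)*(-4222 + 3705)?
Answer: 834955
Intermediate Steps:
(-955 - 660)*(-4222 + 3705) = -1615*(-517) = 834955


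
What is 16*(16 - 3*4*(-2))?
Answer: 640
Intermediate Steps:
16*(16 - 3*4*(-2)) = 16*(16 - 12*(-2)) = 16*(16 + 24) = 16*40 = 640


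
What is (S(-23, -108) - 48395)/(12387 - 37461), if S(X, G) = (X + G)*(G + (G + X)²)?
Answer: 1141169/12537 ≈ 91.024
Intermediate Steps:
S(X, G) = (G + X)*(G + (G + X)²)
(S(-23, -108) - 48395)/(12387 - 37461) = (((-108)² - 108*(-23) - 108*(-108 - 23)² - 23*(-108 - 23)²) - 48395)/(12387 - 37461) = ((11664 + 2484 - 108*(-131)² - 23*(-131)²) - 48395)/(-25074) = ((11664 + 2484 - 108*17161 - 23*17161) - 48395)*(-1/25074) = ((11664 + 2484 - 1853388 - 394703) - 48395)*(-1/25074) = (-2233943 - 48395)*(-1/25074) = -2282338*(-1/25074) = 1141169/12537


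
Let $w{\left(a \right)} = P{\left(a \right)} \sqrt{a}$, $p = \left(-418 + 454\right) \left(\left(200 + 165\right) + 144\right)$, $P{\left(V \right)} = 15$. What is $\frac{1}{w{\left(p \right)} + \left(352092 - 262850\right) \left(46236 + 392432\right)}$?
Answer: $\frac{9786902414}{383133835444635078859} - \frac{45 \sqrt{509}}{766267670889270157718} \approx 2.5544 \cdot 10^{-11}$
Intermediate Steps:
$p = 18324$ ($p = 36 \left(365 + 144\right) = 36 \cdot 509 = 18324$)
$w{\left(a \right)} = 15 \sqrt{a}$
$\frac{1}{w{\left(p \right)} + \left(352092 - 262850\right) \left(46236 + 392432\right)} = \frac{1}{15 \sqrt{18324} + \left(352092 - 262850\right) \left(46236 + 392432\right)} = \frac{1}{15 \cdot 6 \sqrt{509} + 89242 \cdot 438668} = \frac{1}{90 \sqrt{509} + 39147609656} = \frac{1}{39147609656 + 90 \sqrt{509}}$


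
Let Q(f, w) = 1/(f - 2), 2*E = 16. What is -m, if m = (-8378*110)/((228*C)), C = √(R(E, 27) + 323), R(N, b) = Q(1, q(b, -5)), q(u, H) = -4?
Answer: 230395*√322/18354 ≈ 225.25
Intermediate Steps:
E = 8 (E = (½)*16 = 8)
Q(f, w) = 1/(-2 + f)
R(N, b) = -1 (R(N, b) = 1/(-2 + 1) = 1/(-1) = -1)
C = √322 (C = √(-1 + 323) = √322 ≈ 17.944)
m = -230395*√322/18354 (m = (-8378*110)/((228*√322)) = -230395*√322/18354 ≈ -225.25)
-m = -(-230395)*√322/18354 = 230395*√322/18354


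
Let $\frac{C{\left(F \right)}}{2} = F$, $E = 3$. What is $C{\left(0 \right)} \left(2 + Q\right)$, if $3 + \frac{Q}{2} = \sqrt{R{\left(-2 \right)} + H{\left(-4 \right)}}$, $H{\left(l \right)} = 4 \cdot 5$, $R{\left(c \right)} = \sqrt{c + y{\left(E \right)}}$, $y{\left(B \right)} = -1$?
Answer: $0$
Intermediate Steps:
$C{\left(F \right)} = 2 F$
$R{\left(c \right)} = \sqrt{-1 + c}$ ($R{\left(c \right)} = \sqrt{c - 1} = \sqrt{-1 + c}$)
$H{\left(l \right)} = 20$
$Q = -6 + 2 \sqrt{20 + i \sqrt{3}}$ ($Q = -6 + 2 \sqrt{\sqrt{-1 - 2} + 20} = -6 + 2 \sqrt{\sqrt{-3} + 20} = -6 + 2 \sqrt{i \sqrt{3} + 20} = -6 + 2 \sqrt{20 + i \sqrt{3}} \approx 2.9526 + 0.38694 i$)
$C{\left(0 \right)} \left(2 + Q\right) = 2 \cdot 0 \left(2 - \left(6 - 2 \sqrt{20 + i \sqrt{3}}\right)\right) = 0 \left(-4 + 2 \sqrt{20 + i \sqrt{3}}\right) = 0$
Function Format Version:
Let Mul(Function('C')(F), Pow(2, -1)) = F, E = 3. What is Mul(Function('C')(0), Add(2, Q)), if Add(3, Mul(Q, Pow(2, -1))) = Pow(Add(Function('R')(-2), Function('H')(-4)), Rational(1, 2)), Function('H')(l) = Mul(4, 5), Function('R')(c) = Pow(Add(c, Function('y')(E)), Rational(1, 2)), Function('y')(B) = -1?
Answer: 0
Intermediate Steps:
Function('C')(F) = Mul(2, F)
Function('R')(c) = Pow(Add(-1, c), Rational(1, 2)) (Function('R')(c) = Pow(Add(c, -1), Rational(1, 2)) = Pow(Add(-1, c), Rational(1, 2)))
Function('H')(l) = 20
Q = Add(-6, Mul(2, Pow(Add(20, Mul(I, Pow(3, Rational(1, 2)))), Rational(1, 2)))) (Q = Add(-6, Mul(2, Pow(Add(Pow(Add(-1, -2), Rational(1, 2)), 20), Rational(1, 2)))) = Add(-6, Mul(2, Pow(Add(Pow(-3, Rational(1, 2)), 20), Rational(1, 2)))) = Add(-6, Mul(2, Pow(Add(Mul(I, Pow(3, Rational(1, 2))), 20), Rational(1, 2)))) = Add(-6, Mul(2, Pow(Add(20, Mul(I, Pow(3, Rational(1, 2)))), Rational(1, 2)))) ≈ Add(2.9526, Mul(0.38694, I)))
Mul(Function('C')(0), Add(2, Q)) = Mul(Mul(2, 0), Add(2, Add(-6, Mul(2, Pow(Add(20, Mul(I, Pow(3, Rational(1, 2)))), Rational(1, 2)))))) = Mul(0, Add(-4, Mul(2, Pow(Add(20, Mul(I, Pow(3, Rational(1, 2)))), Rational(1, 2))))) = 0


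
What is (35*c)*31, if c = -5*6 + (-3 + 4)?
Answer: -31465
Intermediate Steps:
c = -29 (c = -30 + 1 = -29)
(35*c)*31 = (35*(-29))*31 = -1015*31 = -31465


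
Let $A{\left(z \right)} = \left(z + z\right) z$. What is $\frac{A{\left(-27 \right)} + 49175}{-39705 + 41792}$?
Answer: $\frac{50633}{2087} \approx 24.261$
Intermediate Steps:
$A{\left(z \right)} = 2 z^{2}$ ($A{\left(z \right)} = 2 z z = 2 z^{2}$)
$\frac{A{\left(-27 \right)} + 49175}{-39705 + 41792} = \frac{2 \left(-27\right)^{2} + 49175}{-39705 + 41792} = \frac{2 \cdot 729 + 49175}{2087} = \left(1458 + 49175\right) \frac{1}{2087} = 50633 \cdot \frac{1}{2087} = \frac{50633}{2087}$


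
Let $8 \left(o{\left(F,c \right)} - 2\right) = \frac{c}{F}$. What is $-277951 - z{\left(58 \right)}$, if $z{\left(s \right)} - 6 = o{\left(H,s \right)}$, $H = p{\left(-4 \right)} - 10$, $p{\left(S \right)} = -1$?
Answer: $- \frac{12230167}{44} \approx -2.7796 \cdot 10^{5}$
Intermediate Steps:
$H = -11$ ($H = -1 - 10 = -11$)
$o{\left(F,c \right)} = 2 + \frac{c}{8 F}$ ($o{\left(F,c \right)} = 2 + \frac{c \frac{1}{F}}{8} = 2 + \frac{c}{8 F}$)
$z{\left(s \right)} = 8 - \frac{s}{88}$ ($z{\left(s \right)} = 6 + \left(2 + \frac{s}{8 \left(-11\right)}\right) = 6 + \left(2 + \frac{1}{8} s \left(- \frac{1}{11}\right)\right) = 6 - \left(-2 + \frac{s}{88}\right) = 8 - \frac{s}{88}$)
$-277951 - z{\left(58 \right)} = -277951 - \left(8 - \frac{29}{44}\right) = -277951 - \frac{323}{44} = - \frac{12230167}{44}$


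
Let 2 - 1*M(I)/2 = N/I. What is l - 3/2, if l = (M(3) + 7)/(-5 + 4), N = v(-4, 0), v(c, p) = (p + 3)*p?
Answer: -25/2 ≈ -12.500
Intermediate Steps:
v(c, p) = p*(3 + p) (v(c, p) = (3 + p)*p = p*(3 + p))
N = 0 (N = 0*(3 + 0) = 0*3 = 0)
M(I) = 4 (M(I) = 4 - 0/I = 4 - 2*0 = 4 + 0 = 4)
l = -11 (l = (4 + 7)/(-5 + 4) = 11/(-1) = 11*(-1) = -11)
l - 3/2 = -11 - 3/2 = -25/2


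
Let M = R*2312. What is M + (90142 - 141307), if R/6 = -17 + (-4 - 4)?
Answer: -397965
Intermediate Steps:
R = -150 (R = 6*(-17 + (-4 - 4)) = 6*(-17 - 8) = 6*(-25) = -150)
M = -346800 (M = -150*2312 = -346800)
M + (90142 - 141307) = -346800 + (90142 - 141307) = -346800 - 51165 = -397965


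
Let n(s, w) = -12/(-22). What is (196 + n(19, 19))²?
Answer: 4674244/121 ≈ 38630.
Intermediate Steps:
n(s, w) = 6/11 (n(s, w) = -12*(-1/22) = 6/11)
(196 + n(19, 19))² = (196 + 6/11)² = (2162/11)² = 4674244/121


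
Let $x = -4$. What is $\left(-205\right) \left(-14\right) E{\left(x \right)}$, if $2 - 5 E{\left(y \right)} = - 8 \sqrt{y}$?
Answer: $1148 + 9184 i \approx 1148.0 + 9184.0 i$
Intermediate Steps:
$E{\left(y \right)} = \frac{2}{5} + \frac{8 \sqrt{y}}{5}$ ($E{\left(y \right)} = \frac{2}{5} - \frac{\left(-8\right) \sqrt{y}}{5} = \frac{2}{5} + \frac{8 \sqrt{y}}{5}$)
$\left(-205\right) \left(-14\right) E{\left(x \right)} = \left(-205\right) \left(-14\right) \left(\frac{2}{5} + \frac{8 \sqrt{-4}}{5}\right) = 2870 \left(\frac{2}{5} + \frac{8 \cdot 2 i}{5}\right) = 2870 \left(\frac{2}{5} + \frac{16 i}{5}\right) = 1148 + 9184 i$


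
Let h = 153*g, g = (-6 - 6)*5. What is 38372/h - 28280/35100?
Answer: -148747/29835 ≈ -4.9857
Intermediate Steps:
g = -60 (g = -12*5 = -60)
h = -9180 (h = 153*(-60) = -9180)
38372/h - 28280/35100 = 38372/(-9180) - 28280/35100 = 38372*(-1/9180) - 28280*1/35100 = -9593/2295 - 1414/1755 = -148747/29835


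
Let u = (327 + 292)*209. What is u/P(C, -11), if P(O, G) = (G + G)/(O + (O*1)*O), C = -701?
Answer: -2885561350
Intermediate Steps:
u = 129371 (u = 619*209 = 129371)
P(O, G) = 2*G/(O + O**2) (P(O, G) = (2*G)/(O + O*O) = (2*G)/(O + O**2) = 2*G/(O + O**2))
u/P(C, -11) = 129371/((2*(-11)/(-701*(1 - 701)))) = 129371/((2*(-11)*(-1/701)/(-700))) = 129371/((2*(-11)*(-1/701)*(-1/700))) = 129371/(-11/245350) = 129371*(-245350/11) = -2885561350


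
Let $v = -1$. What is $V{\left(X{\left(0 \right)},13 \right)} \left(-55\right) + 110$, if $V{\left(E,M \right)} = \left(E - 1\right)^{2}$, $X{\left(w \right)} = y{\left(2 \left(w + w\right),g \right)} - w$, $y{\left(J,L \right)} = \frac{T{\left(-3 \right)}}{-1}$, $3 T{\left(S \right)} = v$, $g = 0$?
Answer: $\frac{770}{9} \approx 85.556$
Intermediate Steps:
$T{\left(S \right)} = - \frac{1}{3}$ ($T{\left(S \right)} = \frac{1}{3} \left(-1\right) = - \frac{1}{3}$)
$y{\left(J,L \right)} = \frac{1}{3}$ ($y{\left(J,L \right)} = - \frac{1}{3 \left(-1\right)} = \left(- \frac{1}{3}\right) \left(-1\right) = \frac{1}{3}$)
$X{\left(w \right)} = \frac{1}{3} - w$
$V{\left(E,M \right)} = \left(-1 + E\right)^{2}$
$V{\left(X{\left(0 \right)},13 \right)} \left(-55\right) + 110 = \left(-1 + \left(\frac{1}{3} - 0\right)\right)^{2} \left(-55\right) + 110 = \left(-1 + \left(\frac{1}{3} + 0\right)\right)^{2} \left(-55\right) + 110 = \left(-1 + \frac{1}{3}\right)^{2} \left(-55\right) + 110 = \left(- \frac{2}{3}\right)^{2} \left(-55\right) + 110 = \frac{4}{9} \left(-55\right) + 110 = - \frac{220}{9} + 110 = \frac{770}{9}$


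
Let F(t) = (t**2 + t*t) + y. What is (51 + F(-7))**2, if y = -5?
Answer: 20736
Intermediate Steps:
F(t) = -5 + 2*t**2 (F(t) = (t**2 + t*t) - 5 = (t**2 + t**2) - 5 = 2*t**2 - 5 = -5 + 2*t**2)
(51 + F(-7))**2 = (51 + (-5 + 2*(-7)**2))**2 = (51 + (-5 + 2*49))**2 = (51 + (-5 + 98))**2 = (51 + 93)**2 = 144**2 = 20736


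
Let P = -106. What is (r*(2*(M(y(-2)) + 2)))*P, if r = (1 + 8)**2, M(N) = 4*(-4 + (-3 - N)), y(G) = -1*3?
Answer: 240408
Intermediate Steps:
y(G) = -3
M(N) = -28 - 4*N (M(N) = 4*(-7 - N) = -28 - 4*N)
r = 81 (r = 9**2 = 81)
(r*(2*(M(y(-2)) + 2)))*P = (81*(2*((-28 - 4*(-3)) + 2)))*(-106) = (81*(2*((-28 + 12) + 2)))*(-106) = (81*(2*(-16 + 2)))*(-106) = (81*(2*(-14)))*(-106) = (81*(-28))*(-106) = -2268*(-106) = 240408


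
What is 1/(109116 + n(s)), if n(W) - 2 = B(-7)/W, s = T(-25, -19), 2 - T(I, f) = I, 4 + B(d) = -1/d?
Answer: 7/763825 ≈ 9.1644e-6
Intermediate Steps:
B(d) = -4 - 1/d
T(I, f) = 2 - I
s = 27 (s = 2 - 1*(-25) = 2 + 25 = 27)
n(W) = 2 - 27/(7*W) (n(W) = 2 + (-4 - 1/(-7))/W = 2 + (-4 - 1*(-⅐))/W = 2 + (-4 + ⅐)/W = 2 - 27/(7*W))
1/(109116 + n(s)) = 1/(109116 + (2 - 27/7/27)) = 1/(109116 + (2 - 27/7*1/27)) = 1/(109116 + (2 - ⅐)) = 1/(109116 + 13/7) = 1/(763825/7) = 7/763825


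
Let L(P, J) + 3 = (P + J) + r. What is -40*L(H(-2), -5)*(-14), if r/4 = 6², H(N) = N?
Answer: 75040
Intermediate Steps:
r = 144 (r = 4*6² = 4*36 = 144)
L(P, J) = 141 + J + P (L(P, J) = -3 + ((P + J) + 144) = -3 + ((J + P) + 144) = -3 + (144 + J + P) = 141 + J + P)
-40*L(H(-2), -5)*(-14) = -40*(141 - 5 - 2)*(-14) = -40*134*(-14) = -5360*(-14) = 75040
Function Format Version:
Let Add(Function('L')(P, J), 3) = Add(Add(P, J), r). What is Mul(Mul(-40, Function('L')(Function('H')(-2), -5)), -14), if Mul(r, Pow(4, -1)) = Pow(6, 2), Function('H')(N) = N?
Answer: 75040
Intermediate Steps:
r = 144 (r = Mul(4, Pow(6, 2)) = Mul(4, 36) = 144)
Function('L')(P, J) = Add(141, J, P) (Function('L')(P, J) = Add(-3, Add(Add(P, J), 144)) = Add(-3, Add(Add(J, P), 144)) = Add(-3, Add(144, J, P)) = Add(141, J, P))
Mul(Mul(-40, Function('L')(Function('H')(-2), -5)), -14) = Mul(Mul(-40, Add(141, -5, -2)), -14) = Mul(Mul(-40, 134), -14) = Mul(-5360, -14) = 75040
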